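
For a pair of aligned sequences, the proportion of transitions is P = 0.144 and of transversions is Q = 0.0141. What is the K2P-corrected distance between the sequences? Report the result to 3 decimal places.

Under the Kimura two-parameter model, d = −½ ln(1 − 2P − Q) − ¼ ln(1 − 2Q).
1 − 2P − Q = 0.6979, giving −½ ln(0.6979) = 0.179840.
1 − 2Q = 0.9718, giving −¼ ln(0.9718) = 0.007151.
d = 0.179840 + 0.007151 = 0.186991.

0.187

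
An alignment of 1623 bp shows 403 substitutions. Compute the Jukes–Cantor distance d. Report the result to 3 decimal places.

p = 403/1623 ≈ 0.248306.
d = −(3/4) ln(1 − 4p/3) = −0.75 ln(1 − 0.331075) = −0.75 ln(0.668925)
  = −0.75 × (-0.402083) = 0.301562 substitutions/site.

0.302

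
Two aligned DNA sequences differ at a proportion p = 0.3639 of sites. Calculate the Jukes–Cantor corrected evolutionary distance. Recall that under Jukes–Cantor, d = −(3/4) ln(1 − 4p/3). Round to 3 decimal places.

d = −(3/4) ln(1 − 4p/3) = −0.75 ln(1 − 0.4852) = −0.75 ln(0.5148)
  = −0.75 × (-0.663977) = 0.497983 substitutions/site.

0.498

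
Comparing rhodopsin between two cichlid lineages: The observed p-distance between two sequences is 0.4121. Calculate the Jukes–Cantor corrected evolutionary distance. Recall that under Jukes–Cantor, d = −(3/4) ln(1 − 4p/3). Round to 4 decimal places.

d = −(3/4) ln(1 − 4p/3) = −0.75 ln(1 − 0.549467) = −0.75 ln(0.450533)
  = −0.75 × (-0.797324) = 0.597993 substitutions/site.

0.5980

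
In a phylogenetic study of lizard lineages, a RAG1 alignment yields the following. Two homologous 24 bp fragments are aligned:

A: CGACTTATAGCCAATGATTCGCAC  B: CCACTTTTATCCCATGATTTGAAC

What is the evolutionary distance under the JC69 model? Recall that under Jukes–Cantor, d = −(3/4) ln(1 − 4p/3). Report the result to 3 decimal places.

0.304

The sequences differ at 6 of 24 sites (2, 7, 10, 13, 20, 22), so p = 6/24 = 0.25.
d = −(3/4) ln(1 − 4p/3) = −0.75 ln(1 − 0.333333) = −0.75 ln(0.666667)
  = −0.75 × (-0.405465) = 0.304099 substitutions/site.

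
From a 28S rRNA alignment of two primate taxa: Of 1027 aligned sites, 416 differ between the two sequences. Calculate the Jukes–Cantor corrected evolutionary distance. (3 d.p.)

p = 416/1027 ≈ 0.405063.
d = −(3/4) ln(1 − 4p/3) = −0.75 ln(1 − 0.540084) = −0.75 ln(0.459916)
  = −0.75 × (-0.776711) = 0.582533 substitutions/site.

0.583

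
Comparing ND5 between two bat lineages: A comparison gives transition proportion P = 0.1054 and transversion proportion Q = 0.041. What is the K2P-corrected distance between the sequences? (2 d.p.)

0.17

Under the Kimura two-parameter model, d = −½ ln(1 − 2P − Q) − ¼ ln(1 − 2Q).
1 − 2P − Q = 0.7482, giving −½ ln(0.7482) = 0.145042.
1 − 2Q = 0.918, giving −¼ ln(0.918) = 0.021389.
d = 0.145042 + 0.021389 = 0.166431.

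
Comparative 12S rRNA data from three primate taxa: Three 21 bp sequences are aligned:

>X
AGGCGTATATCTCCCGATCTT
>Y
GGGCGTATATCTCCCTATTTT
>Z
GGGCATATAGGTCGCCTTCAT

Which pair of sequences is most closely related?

X and Y

X–Y: 3/21 differ, p = 0.143, d = 0.158.
X–Z: 8/21 differ, p = 0.381, d = 0.532.
Y–Z: 8/21 differ, p = 0.381, d = 0.532.
The smallest distance is between X and Y.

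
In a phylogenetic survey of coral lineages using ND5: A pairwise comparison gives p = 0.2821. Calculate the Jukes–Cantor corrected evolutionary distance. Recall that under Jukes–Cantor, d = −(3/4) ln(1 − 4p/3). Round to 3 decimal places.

d = −(3/4) ln(1 − 4p/3) = −0.75 ln(1 − 0.376133) = −0.75 ln(0.623867)
  = −0.75 × (-0.471818) = 0.353864 substitutions/site.

0.354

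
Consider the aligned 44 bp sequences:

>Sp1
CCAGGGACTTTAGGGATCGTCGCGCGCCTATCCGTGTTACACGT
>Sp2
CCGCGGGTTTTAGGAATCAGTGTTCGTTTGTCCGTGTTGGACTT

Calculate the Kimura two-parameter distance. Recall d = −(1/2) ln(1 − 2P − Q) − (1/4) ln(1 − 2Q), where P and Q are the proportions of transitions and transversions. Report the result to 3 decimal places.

Of 44 sites, 11 differences are transitions and 5 are transversions, so P = 11/44 = 0.25 and Q = 5/44 ≈ 0.113636.
Under the Kimura two-parameter model, d = −½ ln(1 − 2P − Q) − ¼ ln(1 − 2Q).
1 − 2P − Q = 0.386364, giving −½ ln(0.386364) = 0.475488.
1 − 2Q = 0.772728, giving −¼ ln(0.772728) = 0.064457.
d = 0.475488 + 0.064457 = 0.539945.

0.540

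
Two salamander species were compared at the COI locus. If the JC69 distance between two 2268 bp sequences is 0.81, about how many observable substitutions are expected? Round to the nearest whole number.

1123

Invert JC69: p = (3/4)(1 − e^(−4d/3)) = 0.75 × (1 − e^(-1.08)) = 0.75 × (1 − 0.339596) = 0.495303.
Expected differing sites = pL ≈ 0.495303 × 2268 = 1123.347204 ≈ 1123.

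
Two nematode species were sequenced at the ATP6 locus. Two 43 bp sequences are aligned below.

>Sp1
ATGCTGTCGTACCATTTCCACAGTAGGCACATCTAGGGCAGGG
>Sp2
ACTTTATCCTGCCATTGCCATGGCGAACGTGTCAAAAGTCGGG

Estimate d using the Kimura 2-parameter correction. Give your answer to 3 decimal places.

Of 43 sites, 16 differences are transitions and 5 are transversions, so P = 16/43 ≈ 0.372093 and Q = 5/43 ≈ 0.116279.
Under the Kimura two-parameter model, d = −½ ln(1 − 2P − Q) − ¼ ln(1 − 2Q).
1 − 2P − Q = 0.139535, giving −½ ln(0.139535) = 0.984720.
1 − 2Q = 0.767442, giving −¼ ln(0.767442) = 0.066173.
d = 0.984720 + 0.066173 = 1.050893.

1.051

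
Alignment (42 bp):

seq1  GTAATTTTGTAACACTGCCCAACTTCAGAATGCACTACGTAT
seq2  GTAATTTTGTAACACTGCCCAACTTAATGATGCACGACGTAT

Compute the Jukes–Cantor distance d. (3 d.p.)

0.102

The sequences differ at 4 of 42 sites (26, 28, 29, 36), so p = 4/42 ≈ 0.095238.
d = −(3/4) ln(1 − 4p/3) = −0.75 ln(1 − 0.126984) = −0.75 ln(0.873016)
  = −0.75 × (-0.135801) = 0.101851 substitutions/site.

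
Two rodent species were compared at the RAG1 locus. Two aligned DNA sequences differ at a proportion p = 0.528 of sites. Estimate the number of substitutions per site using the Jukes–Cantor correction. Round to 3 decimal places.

d = −(3/4) ln(1 − 4p/3) = −0.75 ln(1 − 0.704) = −0.75 ln(0.296)
  = −0.75 × (-1.217396) = 0.913047 substitutions/site.

0.913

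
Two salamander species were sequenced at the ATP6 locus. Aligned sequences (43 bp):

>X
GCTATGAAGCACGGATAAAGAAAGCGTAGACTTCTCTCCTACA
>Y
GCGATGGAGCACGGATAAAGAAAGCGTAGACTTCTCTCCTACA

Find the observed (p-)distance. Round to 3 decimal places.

The sequences differ at 2 of 43 positions (sites 3, 7).
p = 2/43 = 0.046511… ≈ 0.047 (to 3 d.p.).

0.047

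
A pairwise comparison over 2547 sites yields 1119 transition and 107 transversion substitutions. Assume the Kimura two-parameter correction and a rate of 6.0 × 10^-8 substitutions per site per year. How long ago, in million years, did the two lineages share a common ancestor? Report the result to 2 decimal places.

10.74

P = 1119/2547 ≈ 0.43934 and Q = 107/2547 ≈ 0.04201.
Under the Kimura two-parameter model, d = −½ ln(1 − 2P − Q) − ¼ ln(1 − 2Q).
1 − 2P − Q = 0.07931, giving −½ ln(0.07931) = 1.267196.
1 − 2Q = 0.91598, giving −¼ ln(0.91598) = 0.021940.
d = 1.267196 + 0.021940 = 1.289136.
Under a molecular clock d = 2μt, so t = d/(2μ) = 1.289136 / (2 × 6.0 × 10^-8) = 10.74 million years.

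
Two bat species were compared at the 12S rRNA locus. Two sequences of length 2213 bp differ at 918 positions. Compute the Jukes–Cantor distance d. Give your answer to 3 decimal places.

0.604

p = 918/2213 ≈ 0.414822.
d = −(3/4) ln(1 − 4p/3) = −0.75 ln(1 − 0.553096) = −0.75 ln(0.446904)
  = −0.75 × (-0.805411) = 0.604058 substitutions/site.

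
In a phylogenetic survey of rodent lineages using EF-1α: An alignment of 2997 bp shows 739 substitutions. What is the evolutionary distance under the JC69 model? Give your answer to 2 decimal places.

p = 739/2997 ≈ 0.24658.
d = −(3/4) ln(1 − 4p/3) = −0.75 ln(1 − 0.328773) = −0.75 ln(0.671227)
  = −0.75 × (-0.398648) = 0.298986 substitutions/site.

0.30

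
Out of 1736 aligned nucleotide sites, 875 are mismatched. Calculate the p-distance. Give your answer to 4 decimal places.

p = 875/1736 = 0.504032… ≈ 0.5040 (to 4 d.p.).

0.5040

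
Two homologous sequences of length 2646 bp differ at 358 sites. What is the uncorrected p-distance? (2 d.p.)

p = 358/2646 = 0.135298… ≈ 0.14 (to 2 d.p.).

0.14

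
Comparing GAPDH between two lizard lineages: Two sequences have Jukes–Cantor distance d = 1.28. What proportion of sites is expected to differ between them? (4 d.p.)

0.6139

p = (3/4)(1 − e^(−4d/3)) = 0.75 × (1 − e^(-1.706667)) = 0.75 × (1 − 0.181470) = 0.613898.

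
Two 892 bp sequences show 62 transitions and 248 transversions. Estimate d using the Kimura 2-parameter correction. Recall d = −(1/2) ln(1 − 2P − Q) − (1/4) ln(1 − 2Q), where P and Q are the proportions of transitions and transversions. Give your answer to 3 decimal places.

P = 62/892 ≈ 0.069507 and Q = 248/892 ≈ 0.278027.
Under the Kimura two-parameter model, d = −½ ln(1 − 2P − Q) − ¼ ln(1 − 2Q).
1 − 2P − Q = 0.582959, giving −½ ln(0.582959) = 0.269819.
1 − 2Q = 0.443946, giving −¼ ln(0.443946) = 0.203013.
d = 0.269819 + 0.203013 = 0.472832.

0.473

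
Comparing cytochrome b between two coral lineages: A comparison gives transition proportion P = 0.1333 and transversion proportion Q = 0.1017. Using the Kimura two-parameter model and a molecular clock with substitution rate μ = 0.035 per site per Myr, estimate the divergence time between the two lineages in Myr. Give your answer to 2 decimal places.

Under the Kimura two-parameter model, d = −½ ln(1 − 2P − Q) − ¼ ln(1 − 2Q).
1 − 2P − Q = 0.6317, giving −½ ln(0.6317) = 0.229670.
1 − 2Q = 0.7966, giving −¼ ln(0.7966) = 0.056851.
d = 0.229670 + 0.056851 = 0.286521.
Under a molecular clock d = 2μt, so t = d/(2μ) = 0.286521 / (2 × 0.035) = 4.09 Myr.

4.09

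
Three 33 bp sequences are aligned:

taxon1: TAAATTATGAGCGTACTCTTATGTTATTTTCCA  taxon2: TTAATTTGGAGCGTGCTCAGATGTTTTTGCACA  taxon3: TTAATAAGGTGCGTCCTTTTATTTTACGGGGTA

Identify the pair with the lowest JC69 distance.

taxon1 and taxon2

taxon1–taxon2: 10/33 differ, p = 0.303, d = 0.388.
taxon1–taxon3: 13/33 differ, p = 0.394, d = 0.559.
taxon2–taxon3: 14/33 differ, p = 0.424, d = 0.625.
The smallest distance is between taxon1 and taxon2.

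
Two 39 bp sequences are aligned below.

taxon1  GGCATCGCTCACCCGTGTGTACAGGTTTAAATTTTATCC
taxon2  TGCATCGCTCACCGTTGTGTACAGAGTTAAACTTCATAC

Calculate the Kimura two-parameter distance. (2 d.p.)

0.24

Of 39 sites, 3 differences are transitions and 5 are transversions, so P = 3/39 ≈ 0.076923 and Q = 5/39 ≈ 0.128205.
Under the Kimura two-parameter model, d = −½ ln(1 − 2P − Q) − ¼ ln(1 − 2Q).
1 − 2P − Q = 0.717949, giving −½ ln(0.717949) = 0.165678.
1 − 2Q = 0.74359, giving −¼ ln(0.74359) = 0.074066.
d = 0.165678 + 0.074066 = 0.239744.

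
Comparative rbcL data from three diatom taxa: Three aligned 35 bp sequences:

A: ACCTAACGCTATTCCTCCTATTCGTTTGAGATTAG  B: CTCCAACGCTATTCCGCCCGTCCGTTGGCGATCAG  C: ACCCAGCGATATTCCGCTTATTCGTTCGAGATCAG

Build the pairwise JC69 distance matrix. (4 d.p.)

d(A,B) = 0.3597, d(A,C) = 0.2326, d(B,C) = 0.3597

A–B: 10/35 sites differ → p ≈ 0.285714, d = −0.75 ln(1 − 0.380952) = 0.359679 ≈ 0.3597.
A–C: 7/35 sites differ → p = 0.2, d = −0.75 ln(1 − 0.266667) = 0.232617 ≈ 0.2326.
B–C: 10/35 sites differ → p ≈ 0.285714, d = −0.75 ln(1 − 0.380952) = 0.359679 ≈ 0.3597.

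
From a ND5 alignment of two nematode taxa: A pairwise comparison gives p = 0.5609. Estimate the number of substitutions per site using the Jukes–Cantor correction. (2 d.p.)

1.03

d = −(3/4) ln(1 − 4p/3) = −0.75 ln(1 − 0.747867) = −0.75 ln(0.252133)
  = −0.75 × (-1.377799) = 1.033349 substitutions/site.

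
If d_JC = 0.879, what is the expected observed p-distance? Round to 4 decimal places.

p = (3/4)(1 − e^(−4d/3)) = 0.75 × (1 − e^(-1.172)) = 0.75 × (1 − 0.309747) = 0.517690.

0.5177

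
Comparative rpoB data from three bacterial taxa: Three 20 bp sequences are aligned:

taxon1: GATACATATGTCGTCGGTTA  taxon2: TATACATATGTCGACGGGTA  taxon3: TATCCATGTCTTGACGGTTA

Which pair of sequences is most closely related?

taxon1 and taxon2

taxon1–taxon2: 3/20 differ, p = 0.150, d = 0.167.
taxon1–taxon3: 6/20 differ, p = 0.300, d = 0.383.
taxon2–taxon3: 5/20 differ, p = 0.250, d = 0.304.
The smallest distance is between taxon1 and taxon2.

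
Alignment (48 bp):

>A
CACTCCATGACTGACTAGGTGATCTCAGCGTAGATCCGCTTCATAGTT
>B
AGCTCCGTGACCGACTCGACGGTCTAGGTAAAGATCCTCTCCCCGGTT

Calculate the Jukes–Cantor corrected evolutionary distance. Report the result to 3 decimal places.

0.520

The sequences differ at 18 of 48 sites, so p = 18/48 = 0.375.
d = −(3/4) ln(1 − 4p/3) = −0.75 ln(1 − 0.5) = −0.75 ln(0.5)
  = −0.75 × (-0.693147) = 0.519860 substitutions/site.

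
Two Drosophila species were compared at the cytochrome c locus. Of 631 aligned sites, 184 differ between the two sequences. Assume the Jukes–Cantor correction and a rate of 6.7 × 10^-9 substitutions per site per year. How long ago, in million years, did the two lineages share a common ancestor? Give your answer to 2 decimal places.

p = 184/631 ≈ 0.291601.
d = −(3/4) ln(1 − 4p/3) = −0.75 ln(1 − 0.388801) = −0.75 ln(0.611199)
  = −0.75 × (-0.492333) = 0.369250 substitutions/site.
Under a molecular clock d = 2μt, so t = d/(2μ) = 0.369250 / (2 × 6.7 × 10^-9) = 27.56 million years.

27.56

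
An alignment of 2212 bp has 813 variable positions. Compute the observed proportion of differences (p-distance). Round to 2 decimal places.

0.37

p = 813/2212 = 0.367540… ≈ 0.37 (to 2 d.p.).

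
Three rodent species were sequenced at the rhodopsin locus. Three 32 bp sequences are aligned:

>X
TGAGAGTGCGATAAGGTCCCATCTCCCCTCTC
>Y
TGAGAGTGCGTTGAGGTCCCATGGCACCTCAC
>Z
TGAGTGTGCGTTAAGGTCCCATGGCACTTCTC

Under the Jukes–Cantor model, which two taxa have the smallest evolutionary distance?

Y and Z

X–Y: 6/32 differ, p = 0.188, d = 0.216.
X–Z: 6/32 differ, p = 0.188, d = 0.216.
Y–Z: 4/32 differ, p = 0.125, d = 0.137.
The smallest distance is between Y and Z.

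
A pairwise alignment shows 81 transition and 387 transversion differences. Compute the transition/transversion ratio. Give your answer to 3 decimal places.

R = 81/387 = 0.209302… ≈ 0.209 (to 3 d.p.).

0.209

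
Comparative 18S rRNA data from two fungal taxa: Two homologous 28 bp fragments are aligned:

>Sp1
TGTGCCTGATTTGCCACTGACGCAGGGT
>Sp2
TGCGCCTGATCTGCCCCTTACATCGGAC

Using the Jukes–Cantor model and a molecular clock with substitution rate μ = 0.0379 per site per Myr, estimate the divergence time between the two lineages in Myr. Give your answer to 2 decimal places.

5.54

The sequences differ at 9 of 28 sites (3, 11, 16, 19, 22, 23, 24, 27, 28), so p = 9/28 ≈ 0.321429.
d = −(3/4) ln(1 − 4p/3) = −0.75 ln(1 − 0.428572) = −0.75 ln(0.571428)
  = −0.75 × (-0.559617) = 0.419713 substitutions/site.
Under a molecular clock d = 2μt, so t = d/(2μ) = 0.419713 / (2 × 0.0379) = 5.54 Myr.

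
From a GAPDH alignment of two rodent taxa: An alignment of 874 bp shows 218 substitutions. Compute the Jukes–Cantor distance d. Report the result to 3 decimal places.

p = 218/874 ≈ 0.249428.
d = −(3/4) ln(1 − 4p/3) = −0.75 ln(1 − 0.332571) = −0.75 ln(0.667429)
  = −0.75 × (-0.404322) = 0.303242 substitutions/site.

0.303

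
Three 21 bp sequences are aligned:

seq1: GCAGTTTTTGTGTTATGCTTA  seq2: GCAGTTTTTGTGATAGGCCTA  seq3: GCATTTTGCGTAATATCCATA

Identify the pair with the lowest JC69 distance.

seq1 and seq2

seq1–seq2: 3/21 differ, p = 0.143, d = 0.158.
seq1–seq3: 7/21 differ, p = 0.333, d = 0.441.
seq2–seq3: 7/21 differ, p = 0.333, d = 0.441.
The smallest distance is between seq1 and seq2.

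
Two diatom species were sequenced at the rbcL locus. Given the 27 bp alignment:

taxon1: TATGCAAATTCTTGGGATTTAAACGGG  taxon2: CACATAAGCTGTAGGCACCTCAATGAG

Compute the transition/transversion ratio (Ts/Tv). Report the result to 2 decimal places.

Transitions are A↔G and C↔T; transversions are all other mismatches.
Transitions: 10. Transversions: 4.
R = 10/4 = 2.50.

2.50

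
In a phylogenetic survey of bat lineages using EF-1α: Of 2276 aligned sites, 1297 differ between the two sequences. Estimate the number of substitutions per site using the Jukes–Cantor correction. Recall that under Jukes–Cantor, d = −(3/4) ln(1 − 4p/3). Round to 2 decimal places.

p = 1297/2276 ≈ 0.569859.
d = −(3/4) ln(1 − 4p/3) = −0.75 ln(1 − 0.759812) = −0.75 ln(0.240188)
  = −0.75 × (-1.426333) = 1.069750 substitutions/site.

1.07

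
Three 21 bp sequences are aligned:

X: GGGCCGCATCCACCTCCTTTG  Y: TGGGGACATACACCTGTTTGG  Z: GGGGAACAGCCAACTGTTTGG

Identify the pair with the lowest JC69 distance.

X–Y: 8/21 differ, p = 0.381, d = 0.532.
X–Z: 8/21 differ, p = 0.381, d = 0.532.
Y–Z: 5/21 differ, p = 0.238, d = 0.286.
The smallest distance is between Y and Z.

Y and Z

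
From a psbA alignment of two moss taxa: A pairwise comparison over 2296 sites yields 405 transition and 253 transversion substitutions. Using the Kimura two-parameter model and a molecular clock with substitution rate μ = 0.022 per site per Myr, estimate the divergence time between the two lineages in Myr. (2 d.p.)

8.48

P = 405/2296 ≈ 0.176394 and Q = 253/2296 ≈ 0.110192.
Under the Kimura two-parameter model, d = −½ ln(1 − 2P − Q) − ¼ ln(1 − 2Q).
1 − 2P − Q = 0.53702, giving −½ ln(0.53702) = 0.310860.
1 − 2Q = 0.779616, giving −¼ ln(0.779616) = 0.062238.
d = 0.310860 + 0.062238 = 0.373098.
Under a molecular clock d = 2μt, so t = d/(2μ) = 0.373098 / (2 × 0.022) = 8.48 Myr.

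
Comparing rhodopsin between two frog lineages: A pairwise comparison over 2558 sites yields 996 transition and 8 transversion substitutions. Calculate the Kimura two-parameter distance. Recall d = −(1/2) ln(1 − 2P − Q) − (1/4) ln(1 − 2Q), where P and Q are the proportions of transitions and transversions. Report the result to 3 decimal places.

P = 996/2558 ≈ 0.389367 and Q = 8/2558 ≈ 0.003127.
Under the Kimura two-parameter model, d = −½ ln(1 − 2P − Q) − ¼ ln(1 − 2Q).
1 − 2P − Q = 0.218139, giving −½ ln(0.218139) = 0.761311.
1 − 2Q = 0.993746, giving −¼ ln(0.993746) = 0.001568.
d = 0.761311 + 0.001568 = 0.762879.

0.763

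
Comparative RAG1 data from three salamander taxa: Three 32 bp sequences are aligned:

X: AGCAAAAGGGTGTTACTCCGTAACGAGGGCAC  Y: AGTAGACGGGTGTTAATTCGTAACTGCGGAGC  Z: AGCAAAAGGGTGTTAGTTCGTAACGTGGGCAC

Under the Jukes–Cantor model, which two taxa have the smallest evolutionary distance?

X–Y: 10/32 differ, p = 0.313, d = 0.404.
X–Z: 3/32 differ, p = 0.094, d = 0.100.
Y–Z: 9/32 differ, p = 0.281, d = 0.353.
The smallest distance is between X and Z.

X and Z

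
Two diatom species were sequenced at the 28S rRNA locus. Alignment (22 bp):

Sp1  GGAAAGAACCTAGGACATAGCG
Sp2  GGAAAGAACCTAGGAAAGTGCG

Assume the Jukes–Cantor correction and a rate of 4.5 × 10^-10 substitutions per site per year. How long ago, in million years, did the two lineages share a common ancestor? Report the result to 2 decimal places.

The sequences differ at 3 of 22 sites (16, 18, 19), so p = 3/22 ≈ 0.136364.
d = −(3/4) ln(1 − 4p/3) = −0.75 ln(1 − 0.181819) = −0.75 ln(0.818181)
  = −0.75 × (-0.200672) = 0.150504 substitutions/site.
Under a molecular clock d = 2μt, so t = d/(2μ) = 0.150504 / (2 × 4.5 × 10^-10) = 167.23 million years.

167.23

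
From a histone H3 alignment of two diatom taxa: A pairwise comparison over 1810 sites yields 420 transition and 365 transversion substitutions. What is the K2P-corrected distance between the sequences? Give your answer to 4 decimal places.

P = 420/1810 ≈ 0.232044 and Q = 365/1810 ≈ 0.201657.
Under the Kimura two-parameter model, d = −½ ln(1 − 2P − Q) − ¼ ln(1 − 2Q).
1 − 2P − Q = 0.334255, giving −½ ln(0.334255) = 0.547926.
1 − 2Q = 0.596686, giving −¼ ln(0.596686) = 0.129091.
d = 0.547926 + 0.129091 = 0.677017.

0.6770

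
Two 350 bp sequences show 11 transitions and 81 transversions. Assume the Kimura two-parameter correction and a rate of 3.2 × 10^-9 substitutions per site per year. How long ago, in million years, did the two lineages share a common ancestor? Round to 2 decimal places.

P = 11/350 ≈ 0.031429 and Q = 81/350 ≈ 0.231429.
Under the Kimura two-parameter model, d = −½ ln(1 − 2P − Q) − ¼ ln(1 − 2Q).
1 − 2P − Q = 0.705713, giving −½ ln(0.705713) = 0.174273.
1 − 2Q = 0.537142, giving −¼ ln(0.537142) = 0.155373.
d = 0.174273 + 0.155373 = 0.329646.
Under a molecular clock d = 2μt, so t = d/(2μ) = 0.329646 / (2 × 3.2 × 10^-9) = 51.51 million years.

51.51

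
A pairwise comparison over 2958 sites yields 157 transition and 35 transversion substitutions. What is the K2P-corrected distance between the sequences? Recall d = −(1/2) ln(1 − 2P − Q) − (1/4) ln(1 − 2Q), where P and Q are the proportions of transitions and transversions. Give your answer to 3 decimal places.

0.069

P = 157/2958 ≈ 0.053076 and Q = 35/2958 ≈ 0.011832.
Under the Kimura two-parameter model, d = −½ ln(1 − 2P − Q) − ¼ ln(1 − 2Q).
1 − 2P − Q = 0.882016, giving −½ ln(0.882016) = 0.062773.
1 − 2Q = 0.976336, giving −¼ ln(0.976336) = 0.005987.
d = 0.062773 + 0.005987 = 0.068760.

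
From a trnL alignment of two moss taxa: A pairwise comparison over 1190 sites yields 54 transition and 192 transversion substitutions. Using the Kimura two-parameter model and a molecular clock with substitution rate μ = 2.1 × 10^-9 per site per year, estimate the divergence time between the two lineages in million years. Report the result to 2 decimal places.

P = 54/1190 ≈ 0.045378 and Q = 192/1190 ≈ 0.161345.
Under the Kimura two-parameter model, d = −½ ln(1 − 2P − Q) − ¼ ln(1 − 2Q).
1 − 2P − Q = 0.747899, giving −½ ln(0.747899) = 0.145244.
1 − 2Q = 0.67731, giving −¼ ln(0.67731) = 0.097407.
d = 0.145244 + 0.097407 = 0.242651.
Under a molecular clock d = 2μt, so t = d/(2μ) = 0.242651 / (2 × 2.1 × 10^-9) = 57.77 million years.

57.77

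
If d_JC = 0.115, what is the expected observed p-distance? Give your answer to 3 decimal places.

p = (3/4)(1 − e^(−4d/3)) = 0.75 × (1 − e^(-0.153333)) = 0.75 × (1 − 0.857844) = 0.106617.

0.107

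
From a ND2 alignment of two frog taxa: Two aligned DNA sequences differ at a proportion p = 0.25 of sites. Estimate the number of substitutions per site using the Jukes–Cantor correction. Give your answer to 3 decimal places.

0.304

d = −(3/4) ln(1 − 4p/3) = −0.75 ln(1 − 0.333333) = −0.75 ln(0.666667)
  = −0.75 × (-0.405465) = 0.304099 substitutions/site.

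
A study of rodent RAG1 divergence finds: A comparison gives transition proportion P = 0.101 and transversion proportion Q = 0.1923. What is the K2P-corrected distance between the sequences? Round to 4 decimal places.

0.3721

Under the Kimura two-parameter model, d = −½ ln(1 − 2P − Q) − ¼ ln(1 − 2Q).
1 − 2P − Q = 0.6057, giving −½ ln(0.6057) = 0.250685.
1 − 2Q = 0.6154, giving −¼ ln(0.6154) = 0.121371.
d = 0.250685 + 0.121371 = 0.372056.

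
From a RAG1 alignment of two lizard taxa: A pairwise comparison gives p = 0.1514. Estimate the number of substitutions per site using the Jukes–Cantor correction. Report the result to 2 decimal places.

0.17

d = −(3/4) ln(1 − 4p/3) = −0.75 ln(1 − 0.201867) = −0.75 ln(0.798133)
  = −0.75 × (-0.225480) = 0.169110 substitutions/site.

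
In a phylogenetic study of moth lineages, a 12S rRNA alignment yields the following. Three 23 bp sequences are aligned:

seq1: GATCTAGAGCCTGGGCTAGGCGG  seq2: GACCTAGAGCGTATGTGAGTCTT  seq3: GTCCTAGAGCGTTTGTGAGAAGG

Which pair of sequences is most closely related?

seq1–seq2: 9/23 differ, p = 0.391, d = 0.553.
seq1–seq3: 9/23 differ, p = 0.391, d = 0.553.
seq2–seq3: 6/23 differ, p = 0.261, d = 0.321.
The smallest distance is between seq2 and seq3.

seq2 and seq3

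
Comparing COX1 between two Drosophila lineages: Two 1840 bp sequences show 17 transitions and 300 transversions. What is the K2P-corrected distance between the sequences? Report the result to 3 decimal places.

P = 17/1840 ≈ 0.009239 and Q = 300/1840 ≈ 0.163043.
Under the Kimura two-parameter model, d = −½ ln(1 − 2P − Q) − ¼ ln(1 − 2Q).
1 − 2P − Q = 0.818479, giving −½ ln(0.818479) = 0.100154.
1 − 2Q = 0.673914, giving −¼ ln(0.673914) = 0.098663.
d = 0.100154 + 0.098663 = 0.198817.

0.199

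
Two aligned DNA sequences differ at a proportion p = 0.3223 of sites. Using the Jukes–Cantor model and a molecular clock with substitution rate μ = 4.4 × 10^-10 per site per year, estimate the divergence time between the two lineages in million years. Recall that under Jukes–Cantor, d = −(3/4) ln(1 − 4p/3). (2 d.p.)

478.68

d = −(3/4) ln(1 − 4p/3) = −0.75 ln(1 − 0.429733) = −0.75 ln(0.570267)
  = −0.75 × (-0.561651) = 0.421238 substitutions/site.
Under a molecular clock d = 2μt, so t = d/(2μ) = 0.421238 / (2 × 4.4 × 10^-10) = 478.68 million years.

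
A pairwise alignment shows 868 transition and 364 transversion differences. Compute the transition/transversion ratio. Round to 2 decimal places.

R = 868/364 = 2.384615… ≈ 2.38 (to 2 d.p.).

2.38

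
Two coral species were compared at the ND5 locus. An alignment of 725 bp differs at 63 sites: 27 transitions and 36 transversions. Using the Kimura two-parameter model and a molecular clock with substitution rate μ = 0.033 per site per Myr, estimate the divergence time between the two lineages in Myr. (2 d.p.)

P = 27/725 ≈ 0.037241 and Q = 36/725 ≈ 0.049655.
Under the Kimura two-parameter model, d = −½ ln(1 − 2P − Q) − ¼ ln(1 − 2Q).
1 − 2P − Q = 0.875863, giving −½ ln(0.875863) = 0.066273.
1 − 2Q = 0.90069, giving −¼ ln(0.90069) = 0.026149.
d = 0.066273 + 0.026149 = 0.092422.
Under a molecular clock d = 2μt, so t = d/(2μ) = 0.092422 / (2 × 0.033) = 1.40 Myr.

1.40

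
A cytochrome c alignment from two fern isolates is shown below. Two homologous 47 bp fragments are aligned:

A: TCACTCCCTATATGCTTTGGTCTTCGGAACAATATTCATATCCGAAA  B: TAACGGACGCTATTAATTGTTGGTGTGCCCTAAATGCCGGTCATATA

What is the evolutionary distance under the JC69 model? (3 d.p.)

The sequences differ at 25 of 47 sites, so p = 25/47 ≈ 0.531915.
d = −(3/4) ln(1 − 4p/3) = −0.75 ln(1 − 0.70922) = −0.75 ln(0.29078)
  = −0.75 × (-1.235188) = 0.926391 substitutions/site.

0.926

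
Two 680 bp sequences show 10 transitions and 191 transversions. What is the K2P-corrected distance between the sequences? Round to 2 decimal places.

P = 10/680 ≈ 0.014706 and Q = 191/680 ≈ 0.280882.
Under the Kimura two-parameter model, d = −½ ln(1 − 2P − Q) − ¼ ln(1 − 2Q).
1 − 2P − Q = 0.689706, giving −½ ln(0.689706) = 0.185745.
1 − 2Q = 0.438236, giving −¼ ln(0.438236) = 0.206249.
d = 0.185745 + 0.206249 = 0.391994.

0.39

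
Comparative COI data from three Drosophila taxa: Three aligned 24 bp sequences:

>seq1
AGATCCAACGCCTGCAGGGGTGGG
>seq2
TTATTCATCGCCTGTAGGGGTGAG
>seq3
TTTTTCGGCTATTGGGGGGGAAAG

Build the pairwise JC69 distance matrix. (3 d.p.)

d(seq1,seq2) = 0.304, d(seq1,seq3) = 1.128, d(seq2,seq3) = 0.608

seq1–seq2: 6/24 sites differ → p = 0.25, d = −0.75 ln(1 − 0.333333) = 0.304098 ≈ 0.304.
seq1–seq3: 14/24 sites differ → p ≈ 0.583333, d = −0.75 ln(1 − 0.777777) = 1.128055 ≈ 1.128.
seq2–seq3: 10/24 sites differ → p ≈ 0.416667, d = −0.75 ln(1 − 0.555556) = 0.608198 ≈ 0.608.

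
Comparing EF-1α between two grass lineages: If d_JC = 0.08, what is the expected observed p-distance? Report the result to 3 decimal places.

0.076

p = (3/4)(1 − e^(−4d/3)) = 0.75 × (1 − e^(-0.106667)) = 0.75 × (1 − 0.898825) = 0.075881.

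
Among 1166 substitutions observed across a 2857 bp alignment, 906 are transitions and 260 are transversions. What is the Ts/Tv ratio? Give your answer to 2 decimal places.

3.48

R = 906/260 = 3.484615… ≈ 3.48 (to 2 d.p.).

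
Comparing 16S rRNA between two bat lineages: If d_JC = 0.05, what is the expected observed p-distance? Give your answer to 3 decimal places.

p = (3/4)(1 − e^(−4d/3)) = 0.75 × (1 − e^(-0.066667)) = 0.75 × (1 − 0.935507) = 0.048370.

0.048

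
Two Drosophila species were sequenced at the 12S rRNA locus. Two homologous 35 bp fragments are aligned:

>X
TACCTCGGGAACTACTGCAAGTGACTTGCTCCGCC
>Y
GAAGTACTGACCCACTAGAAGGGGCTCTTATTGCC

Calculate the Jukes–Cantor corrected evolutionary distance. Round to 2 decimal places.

0.87

The sequences differ at 18 of 35 sites, so p = 18/35 ≈ 0.514286.
d = −(3/4) ln(1 − 4p/3) = −0.75 ln(1 − 0.685715) = −0.75 ln(0.314285)
  = −0.75 × (-1.157455) = 0.868091 substitutions/site.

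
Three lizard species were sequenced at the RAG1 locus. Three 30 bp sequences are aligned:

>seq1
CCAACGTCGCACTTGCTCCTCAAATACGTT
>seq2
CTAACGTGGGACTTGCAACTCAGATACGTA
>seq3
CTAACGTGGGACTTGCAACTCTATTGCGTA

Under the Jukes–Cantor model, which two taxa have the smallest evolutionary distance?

seq2 and seq3

seq1–seq2: 7/30 differ, p = 0.233, d = 0.280.
seq1–seq3: 9/30 differ, p = 0.300, d = 0.383.
seq2–seq3: 4/30 differ, p = 0.133, d = 0.147.
The smallest distance is between seq2 and seq3.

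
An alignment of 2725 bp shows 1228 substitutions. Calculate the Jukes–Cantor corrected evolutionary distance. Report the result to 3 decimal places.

0.689

p = 1228/2725 ≈ 0.450642.
d = −(3/4) ln(1 − 4p/3) = −0.75 ln(1 − 0.600856) = −0.75 ln(0.399144)
  = −0.75 × (-0.918433) = 0.688825 substitutions/site.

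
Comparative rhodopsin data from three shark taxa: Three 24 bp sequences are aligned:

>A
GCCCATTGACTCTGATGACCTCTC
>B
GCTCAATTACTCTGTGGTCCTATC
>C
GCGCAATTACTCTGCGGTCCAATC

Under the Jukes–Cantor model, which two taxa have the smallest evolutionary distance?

A–B: 7/24 differ, p = 0.292, d = 0.369.
A–C: 8/24 differ, p = 0.333, d = 0.441.
B–C: 3/24 differ, p = 0.125, d = 0.137.
The smallest distance is between B and C.

B and C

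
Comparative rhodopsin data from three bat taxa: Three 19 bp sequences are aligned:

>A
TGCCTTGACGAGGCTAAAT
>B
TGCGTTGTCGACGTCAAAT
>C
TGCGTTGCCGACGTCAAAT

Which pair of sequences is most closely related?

A–B: 5/19 differ, p = 0.263, d = 0.324.
A–C: 5/19 differ, p = 0.263, d = 0.324.
B–C: 1/19 differ, p = 0.053, d = 0.055.
The smallest distance is between B and C.

B and C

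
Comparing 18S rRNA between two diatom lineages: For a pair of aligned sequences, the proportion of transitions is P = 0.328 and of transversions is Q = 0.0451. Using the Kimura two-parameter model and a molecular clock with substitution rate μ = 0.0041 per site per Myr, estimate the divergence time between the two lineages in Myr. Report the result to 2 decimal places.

Under the Kimura two-parameter model, d = −½ ln(1 − 2P − Q) − ¼ ln(1 − 2Q).
1 − 2P − Q = 0.2989, giving −½ ln(0.2989) = 0.603823.
1 − 2Q = 0.9098, giving −¼ ln(0.9098) = 0.023633.
d = 0.603823 + 0.023633 = 0.627456.
Under a molecular clock d = 2μt, so t = d/(2μ) = 0.627456 / (2 × 0.0041) = 76.52 Myr.

76.52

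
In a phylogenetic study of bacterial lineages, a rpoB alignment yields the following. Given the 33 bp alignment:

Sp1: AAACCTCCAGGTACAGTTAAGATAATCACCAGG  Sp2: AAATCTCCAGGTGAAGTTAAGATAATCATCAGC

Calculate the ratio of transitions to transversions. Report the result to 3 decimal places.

1.500

Transitions are A↔G and C↔T; transversions are all other mismatches.
Transitions: 3. Transversions: 2.
R = 3/2 = 1.500.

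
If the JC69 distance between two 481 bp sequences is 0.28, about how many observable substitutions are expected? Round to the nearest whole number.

112

Invert JC69: p = (3/4)(1 − e^(−4d/3)) = 0.75 × (1 − e^(-0.373333)) = 0.75 × (1 − 0.688436) = 0.233673.
Expected differing sites = pL ≈ 0.233673 × 481 = 112.396713 ≈ 112.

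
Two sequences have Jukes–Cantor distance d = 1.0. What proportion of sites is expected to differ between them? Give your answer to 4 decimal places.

0.5523

p = (3/4)(1 − e^(−4d/3)) = 0.75 × (1 − e^(-1.333333)) = 0.75 × (1 − 0.263597) = 0.552302.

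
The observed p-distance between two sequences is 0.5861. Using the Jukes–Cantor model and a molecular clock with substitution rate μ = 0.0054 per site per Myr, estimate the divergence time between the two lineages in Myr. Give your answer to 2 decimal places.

105.61

d = −(3/4) ln(1 − 4p/3) = −0.75 ln(1 − 0.781467) = −0.75 ln(0.218533)
  = −0.75 × (-1.520818) = 1.140614 substitutions/site.
Under a molecular clock d = 2μt, so t = d/(2μ) = 1.140614 / (2 × 0.0054) = 105.61 Myr.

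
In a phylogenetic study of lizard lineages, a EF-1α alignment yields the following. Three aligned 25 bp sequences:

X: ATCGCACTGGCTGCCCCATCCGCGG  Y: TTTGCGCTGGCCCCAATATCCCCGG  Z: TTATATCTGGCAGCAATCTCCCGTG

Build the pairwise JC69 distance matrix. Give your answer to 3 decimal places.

X–Y: 9/25 sites differ → p = 0.36, d = −0.75 ln(1 − 0.48) = 0.490445 ≈ 0.490.
X–Z: 13/25 sites differ → p = 0.52, d = −0.75 ln(1 − 0.693333) = 0.886495 ≈ 0.886.
Y–Z: 9/25 sites differ → p = 0.36, d = −0.75 ln(1 − 0.48) = 0.490445 ≈ 0.490.

d(X,Y) = 0.490, d(X,Z) = 0.886, d(Y,Z) = 0.490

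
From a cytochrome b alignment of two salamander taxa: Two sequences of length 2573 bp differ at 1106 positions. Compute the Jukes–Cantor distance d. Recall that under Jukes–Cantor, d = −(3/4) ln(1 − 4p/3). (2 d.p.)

p = 1106/2573 ≈ 0.429848.
d = −(3/4) ln(1 − 4p/3) = −0.75 ln(1 − 0.573131) = −0.75 ln(0.426869)
  = −0.75 × (-0.851278) = 0.638459 substitutions/site.

0.64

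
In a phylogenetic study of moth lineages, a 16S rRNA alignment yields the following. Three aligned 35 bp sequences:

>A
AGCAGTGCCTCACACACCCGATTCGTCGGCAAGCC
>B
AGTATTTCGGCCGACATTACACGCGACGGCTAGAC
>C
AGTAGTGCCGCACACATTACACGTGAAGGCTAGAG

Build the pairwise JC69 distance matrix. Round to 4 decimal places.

A–B: 16/35 sites differ → p ≈ 0.457143, d = −0.75 ln(1 − 0.609524) = 0.705292 ≈ 0.7053.
A–C: 14/35 sites differ → p = 0.4, d = −0.75 ln(1 − 0.533333) = 0.571605 ≈ 0.5716.
B–C: 8/35 sites differ → p ≈ 0.228571, d = −0.75 ln(1 − 0.304761) = 0.272625 ≈ 0.2726.

d(A,B) = 0.7053, d(A,C) = 0.5716, d(B,C) = 0.2726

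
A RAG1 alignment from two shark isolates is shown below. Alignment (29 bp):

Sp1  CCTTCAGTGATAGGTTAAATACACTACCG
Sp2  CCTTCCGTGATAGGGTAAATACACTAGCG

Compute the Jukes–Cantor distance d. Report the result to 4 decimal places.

The sequences differ at 3 of 29 sites (6, 15, 27), so p = 3/29 ≈ 0.103448.
d = −(3/4) ln(1 − 4p/3) = −0.75 ln(1 − 0.137931) = −0.75 ln(0.862069)
  = −0.75 × (-0.148420) = 0.111315 substitutions/site.

0.1113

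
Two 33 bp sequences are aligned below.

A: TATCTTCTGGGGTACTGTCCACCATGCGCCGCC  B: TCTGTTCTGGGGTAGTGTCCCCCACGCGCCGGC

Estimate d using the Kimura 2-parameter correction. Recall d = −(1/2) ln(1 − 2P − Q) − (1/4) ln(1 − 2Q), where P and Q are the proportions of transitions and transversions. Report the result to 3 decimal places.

0.209

Of 33 sites, 1 differences are transitions and 5 are transversions, so P = 1/33 ≈ 0.030303 and Q = 5/33 ≈ 0.151515.
Under the Kimura two-parameter model, d = −½ ln(1 − 2P − Q) − ¼ ln(1 − 2Q).
1 − 2P − Q = 0.787879, giving −½ ln(0.787879) = 0.119205.
1 − 2Q = 0.69697, giving −¼ ln(0.69697) = 0.090253.
d = 0.119205 + 0.090253 = 0.209458.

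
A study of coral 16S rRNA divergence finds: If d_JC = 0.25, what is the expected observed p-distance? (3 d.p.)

p = (3/4)(1 − e^(−4d/3)) = 0.75 × (1 − e^(-0.333333)) = 0.75 × (1 − 0.716532) = 0.212601.

0.213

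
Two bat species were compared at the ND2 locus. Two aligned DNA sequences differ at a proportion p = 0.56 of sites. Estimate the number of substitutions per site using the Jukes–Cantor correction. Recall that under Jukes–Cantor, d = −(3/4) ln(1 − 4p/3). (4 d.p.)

1.0298

d = −(3/4) ln(1 − 4p/3) = −0.75 ln(1 − 0.746667) = −0.75 ln(0.253333)
  = −0.75 × (-1.373050) = 1.029788 substitutions/site.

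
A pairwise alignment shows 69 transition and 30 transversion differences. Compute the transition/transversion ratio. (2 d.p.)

R = 69/30 = 2.30.

2.30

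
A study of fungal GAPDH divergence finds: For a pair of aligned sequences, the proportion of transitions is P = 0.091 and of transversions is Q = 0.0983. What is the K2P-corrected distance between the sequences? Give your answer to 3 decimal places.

0.219

Under the Kimura two-parameter model, d = −½ ln(1 − 2P − Q) − ¼ ln(1 − 2Q).
1 − 2P − Q = 0.7197, giving −½ ln(0.7197) = 0.164460.
1 − 2Q = 0.8034, giving −¼ ln(0.8034) = 0.054726.
d = 0.164460 + 0.054726 = 0.219186.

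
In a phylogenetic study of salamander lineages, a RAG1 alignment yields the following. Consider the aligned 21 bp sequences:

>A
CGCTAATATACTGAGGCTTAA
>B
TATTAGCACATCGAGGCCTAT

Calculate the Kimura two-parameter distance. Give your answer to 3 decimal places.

1.201

Of 21 sites, 9 differences are transitions and 1 are transversions, so P = 9/21 ≈ 0.428571 and Q = 1/21 ≈ 0.047619.
Under the Kimura two-parameter model, d = −½ ln(1 − 2P − Q) − ¼ ln(1 − 2Q).
1 − 2P − Q = 0.095239, giving −½ ln(0.095239) = 1.175683.
1 − 2Q = 0.904762, giving −¼ ln(0.904762) = 0.025021.
d = 1.175683 + 0.025021 = 1.200704.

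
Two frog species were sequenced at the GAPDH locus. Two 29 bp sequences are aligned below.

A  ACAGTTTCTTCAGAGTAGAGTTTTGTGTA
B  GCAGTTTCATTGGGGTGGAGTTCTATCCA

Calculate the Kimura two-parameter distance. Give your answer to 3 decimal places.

Of 29 sites, 8 differences are transitions and 2 are transversions, so P = 8/29 ≈ 0.275862 and Q = 2/29 ≈ 0.068966.
Under the Kimura two-parameter model, d = −½ ln(1 − 2P − Q) − ¼ ln(1 − 2Q).
1 − 2P − Q = 0.37931, giving −½ ln(0.37931) = 0.484701.
1 − 2Q = 0.862068, giving −¼ ln(0.862068) = 0.037105.
d = 0.484701 + 0.037105 = 0.521806.

0.522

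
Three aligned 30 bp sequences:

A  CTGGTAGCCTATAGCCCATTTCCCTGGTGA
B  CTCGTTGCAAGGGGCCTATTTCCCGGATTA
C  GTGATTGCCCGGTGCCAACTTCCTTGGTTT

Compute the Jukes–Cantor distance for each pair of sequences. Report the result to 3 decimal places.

A–B: 11/30 sites differ → p ≈ 0.366667, d = −0.75 ln(1 − 0.488889) = 0.503376 ≈ 0.503.
A–C: 12/30 sites differ → p = 0.4, d = −0.75 ln(1 − 0.533333) = 0.571605 ≈ 0.572.
B–C: 12/30 sites differ → p = 0.4, d = −0.75 ln(1 − 0.533333) = 0.571605 ≈ 0.572.

d(A,B) = 0.503, d(A,C) = 0.572, d(B,C) = 0.572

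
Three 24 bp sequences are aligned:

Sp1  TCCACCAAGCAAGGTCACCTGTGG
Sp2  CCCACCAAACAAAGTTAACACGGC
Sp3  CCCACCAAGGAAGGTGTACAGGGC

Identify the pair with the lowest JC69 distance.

Sp2 and Sp3

Sp1–Sp2: 9/24 differ, p = 0.375, d = 0.520.
Sp1–Sp3: 8/24 differ, p = 0.333, d = 0.441.
Sp2–Sp3: 6/24 differ, p = 0.250, d = 0.304.
The smallest distance is between Sp2 and Sp3.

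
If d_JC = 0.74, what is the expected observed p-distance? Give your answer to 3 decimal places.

0.470

p = (3/4)(1 − e^(−4d/3)) = 0.75 × (1 − e^(-0.986667)) = 0.75 × (1 − 0.372817) = 0.470387.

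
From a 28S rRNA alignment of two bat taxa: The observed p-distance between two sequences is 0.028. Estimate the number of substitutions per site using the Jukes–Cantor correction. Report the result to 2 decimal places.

d = −(3/4) ln(1 − 4p/3) = −0.75 ln(1 − 0.037333) = −0.75 ln(0.962667)
  = −0.75 × (-0.038048) = 0.028536 substitutions/site.

0.03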